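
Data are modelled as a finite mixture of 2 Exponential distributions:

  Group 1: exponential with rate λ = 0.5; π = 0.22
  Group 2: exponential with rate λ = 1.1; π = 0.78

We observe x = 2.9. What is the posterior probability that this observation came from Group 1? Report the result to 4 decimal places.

0.4221

P(component k | x) = π_k·f_k(x) / marginal(x), where marginal(x) = Σ_j π_j·f_j(x).
Exponential densities:
  p_1 = 0.5·e^(−0.5·2.9) = 0.5·e^(−1.4500) = 0.117285
  p_2 = 1.1·e^(−1.1·2.9) = 1.1·e^(−3.1900) = 0.0452891
Multiply by the mixture weights:
  π_1·p_1 = 0.22 × 0.117285 = 0.0258027
  π_2·p_2 = 0.78 × 0.0452891 = 0.0353255
Marginal: 0.0258027 + 0.0353255 = 0.0611282
P(Group 1 | the observation) ≈ 0.4221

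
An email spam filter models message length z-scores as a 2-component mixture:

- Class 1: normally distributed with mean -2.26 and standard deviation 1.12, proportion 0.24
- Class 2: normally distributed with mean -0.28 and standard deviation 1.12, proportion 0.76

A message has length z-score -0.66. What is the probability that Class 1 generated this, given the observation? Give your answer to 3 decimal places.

0.108

P(component k | x) = π_k·f_k(x) / marginal(x), where marginal(x) = Σ_j π_j·f_j(x).
Component likelihoods at x = -0.66:
  f_1 = (1/(1.12·√(2π)))·exp(−(-0.66−-2.26)²/(2·1.12²)) = 0.356198·exp(-1.02041) = 0.128391
  f_2 = (1/(1.12·√(2π)))·exp(−(-0.66−-0.28)²/(2·1.12²)) = 0.356198·exp(-0.05756) = 0.336275
Multiply by the mixture weights:
  π_1·f_1 = 0.24 × 0.128391 = 0.0308138
  π_2·f_2 = 0.76 × 0.336275 = 0.255569
Evidence: 0.0308138 + 0.255569 = 0.286383
P(Class 1 | x) = 0.0308138 / 0.286383 ≈ 0.108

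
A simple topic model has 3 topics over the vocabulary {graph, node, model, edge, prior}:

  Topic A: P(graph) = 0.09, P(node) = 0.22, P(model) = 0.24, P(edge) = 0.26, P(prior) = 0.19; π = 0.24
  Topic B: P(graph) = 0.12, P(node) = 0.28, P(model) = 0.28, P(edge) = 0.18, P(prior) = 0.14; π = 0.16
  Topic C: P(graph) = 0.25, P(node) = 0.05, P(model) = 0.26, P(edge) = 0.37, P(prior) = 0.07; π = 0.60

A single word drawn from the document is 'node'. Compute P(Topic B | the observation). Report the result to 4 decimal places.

Apply Bayes' rule: the posterior for each component is proportional to its prior times its likelihood at x.
Component likelihoods at x = 'node':
  L_A = 0.22
  L_B = 0.28
  L_C = 0.05
Prior × likelihood for each component:
  π_A·L_A = 0.24 × 0.22 = 0.0528
  π_B·L_B = 0.16 × 0.28 = 0.0448
  π_C·L_C = 0.60 × 0.05 = 0.03
Evidence: 0.0528 + 0.0448 + 0.03 = 0.1276
P(Topic B | x) = 0.0448 / 0.1276 ≈ 0.3511

0.3511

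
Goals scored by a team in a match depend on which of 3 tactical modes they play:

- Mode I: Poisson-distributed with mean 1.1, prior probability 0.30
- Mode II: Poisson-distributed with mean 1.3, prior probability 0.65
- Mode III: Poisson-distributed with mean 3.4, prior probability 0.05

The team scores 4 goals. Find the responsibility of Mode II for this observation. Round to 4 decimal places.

0.5781

P(component k | x) = P(Z=k)·f_k(x) / marginal(x), where marginal(x) = Σ_j P(Z=j)·f_j(x).
Evaluate each component's likelihood at the observed value:
  p_I = e^(−1.1)·1.1^4/4! = 0.0203065
  p_II = e^(−1.3)·1.3^4/4! = 0.0324324
  p_III = e^(−3.4)·3.4^4/4! = 0.185825
Multiply by the mixture weights:
  P(Z=I)·p_I = 0.30 × 0.0203065 = 0.00609196
  P(Z=II)·p_II = 0.65 × 0.0324324 = 0.0210811
  P(Z=III)·p_III = 0.05 × 0.185825 = 0.00929123
Marginal: 0.00609196 + 0.0210811 + 0.00929123 = 0.0364643
P(Mode II | data) ≈ 0.5781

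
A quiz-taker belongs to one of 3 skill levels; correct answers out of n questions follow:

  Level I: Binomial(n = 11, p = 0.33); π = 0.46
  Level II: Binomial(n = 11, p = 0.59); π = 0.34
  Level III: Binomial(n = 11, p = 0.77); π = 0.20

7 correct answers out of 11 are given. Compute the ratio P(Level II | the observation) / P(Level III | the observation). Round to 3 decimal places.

Only the two components matter; the odds are (w_i f_i(x)) / (w_j f_j(x)).
Evaluate each component's likelihood at the observed value:
  L_I = C(11,7)·0.33^7·0.67^4 = 330·0.000426184·0.201511 = 0.0283407
  L_II = C(11,7)·0.59^7·0.41^4 = 330·0.0248865·0.0282576 = 0.232067
  L_III = C(11,7)·0.77^7·0.23^4 = 330·0.160485·0.00279841 = 0.148204
0.0789028 / 0.0296408 ≈ 2.662

2.662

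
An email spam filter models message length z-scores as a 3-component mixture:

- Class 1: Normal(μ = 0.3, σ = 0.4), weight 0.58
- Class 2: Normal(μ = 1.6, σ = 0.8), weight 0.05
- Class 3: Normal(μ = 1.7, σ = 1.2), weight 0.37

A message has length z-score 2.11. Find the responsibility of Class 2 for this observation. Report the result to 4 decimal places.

0.1492

By Bayes' theorem, P(k | x) = π_k f_k(x) / Σ_j π_j f_j(x).
Normal densities:
  f_1 = (1/(0.4·√(2π)))·exp(−(2.11−0.3)²/(2·0.4²)) = 0.997356·exp(-10.23781) = 3.56964e-05
  f_2 = (1/(0.8·√(2π)))·exp(−(2.11−1.6)²/(2·0.8²)) = 0.498678·exp(-0.20320) = 0.406977
  f_3 = (1/(1.2·√(2π)))·exp(−(2.11−1.7)²/(2·1.2²)) = 0.332452·exp(-0.05837) = 0.313603
Weight by the priors:
  π_1·f_1 = 0.58 × 3.56964e-05 = 2.07039e-05
  π_2·f_2 = 0.05 × 0.406977 = 0.0203489
  π_3·f_3 = 0.37 × 0.313603 = 0.116033
Marginal: 2.07039e-05 + 0.0203489 + 0.116033 = 0.136403
P(Class 2 | 2.11) = 0.0203489 / 0.136403 ≈ 0.1492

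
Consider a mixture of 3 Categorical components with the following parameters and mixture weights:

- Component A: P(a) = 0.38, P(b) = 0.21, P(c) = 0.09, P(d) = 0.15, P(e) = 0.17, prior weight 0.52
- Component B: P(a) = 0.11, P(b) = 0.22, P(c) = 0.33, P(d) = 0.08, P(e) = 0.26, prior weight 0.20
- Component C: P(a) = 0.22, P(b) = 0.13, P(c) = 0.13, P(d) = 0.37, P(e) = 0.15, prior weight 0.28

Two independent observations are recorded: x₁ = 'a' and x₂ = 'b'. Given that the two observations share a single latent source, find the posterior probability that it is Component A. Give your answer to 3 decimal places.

0.764

The responsibility of component k is w_k f_k(x) divided by Σ_j w_j f_j(x).
Since both observations come from the same component, the likelihood for component k is f_k(x₁)·f_k(x₂).
  L_A = [0.38] × [0.21] = 0.0798
  L_B = [0.11] × [0.22] = 0.0242
  L_C = [0.22] × [0.13] = 0.0286
Prior × likelihood for each component:
  w_A·L_A = 0.52 × 0.0798 = 0.041496
  w_B·L_B = 0.20 × 0.0242 = 0.00484
  w_C·L_C = 0.28 × 0.0286 = 0.008008
Evidence: 0.041496 + 0.00484 + 0.008008 = 0.054344
So the posterior for Component A is 0.041496 / 0.054344 ≈ 0.764.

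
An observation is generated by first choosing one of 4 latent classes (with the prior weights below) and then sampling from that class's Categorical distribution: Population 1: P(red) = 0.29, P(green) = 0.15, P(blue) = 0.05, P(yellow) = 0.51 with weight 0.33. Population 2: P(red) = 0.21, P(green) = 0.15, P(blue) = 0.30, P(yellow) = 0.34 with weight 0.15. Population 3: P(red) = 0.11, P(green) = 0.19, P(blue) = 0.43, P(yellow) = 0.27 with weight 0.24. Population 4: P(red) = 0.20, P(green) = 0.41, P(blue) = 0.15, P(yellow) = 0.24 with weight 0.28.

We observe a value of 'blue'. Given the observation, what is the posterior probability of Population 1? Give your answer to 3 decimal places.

Apply Bayes' rule: the posterior for each component is proportional to its prior times its likelihood at x.
Component likelihoods at x = 'blue':
  f_1 = P(blue | comp) = 0.05
  f_2 = P(blue | comp) = 0.30
  f_3 = P(blue | comp) = 0.43
  f_4 = P(blue | comp) = 0.15
Weight by the priors:
  P(Z=1)·f_1 = 0.33 × 0.05 = 0.0165
  P(Z=2)·f_2 = 0.15 × 0.3 = 0.045
  P(Z=3)·f_3 = 0.24 × 0.43 = 0.1032
  P(Z=4)·f_4 = 0.28 × 0.15 = 0.042
Normaliser: 0.0165 + 0.045 + 0.1032 + 0.042 = 0.2067
P(Population 1 | x) ≈ 0.080

0.080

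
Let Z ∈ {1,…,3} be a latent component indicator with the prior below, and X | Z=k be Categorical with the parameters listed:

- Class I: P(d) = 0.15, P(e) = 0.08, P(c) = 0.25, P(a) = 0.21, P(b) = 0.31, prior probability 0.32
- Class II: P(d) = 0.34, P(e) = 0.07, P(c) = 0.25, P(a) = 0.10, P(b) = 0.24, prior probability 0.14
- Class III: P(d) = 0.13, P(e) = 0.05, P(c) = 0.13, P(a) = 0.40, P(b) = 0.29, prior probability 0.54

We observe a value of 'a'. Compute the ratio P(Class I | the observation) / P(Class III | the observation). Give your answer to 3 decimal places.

0.311

Posterior odds = (w_i f_i(x)) / (w_j f_j(x)); the normalising sum cancels.
Evaluate each component's likelihood at the observed value:
  p_I = P(a | comp) = 0.21
  p_II = P(a | comp) = 0.10
  p_III = P(a | comp) = 0.40
Odds = (0.32/0.54) × (0.21/0.4) = 0.592593 × 0.525 ≈ 0.311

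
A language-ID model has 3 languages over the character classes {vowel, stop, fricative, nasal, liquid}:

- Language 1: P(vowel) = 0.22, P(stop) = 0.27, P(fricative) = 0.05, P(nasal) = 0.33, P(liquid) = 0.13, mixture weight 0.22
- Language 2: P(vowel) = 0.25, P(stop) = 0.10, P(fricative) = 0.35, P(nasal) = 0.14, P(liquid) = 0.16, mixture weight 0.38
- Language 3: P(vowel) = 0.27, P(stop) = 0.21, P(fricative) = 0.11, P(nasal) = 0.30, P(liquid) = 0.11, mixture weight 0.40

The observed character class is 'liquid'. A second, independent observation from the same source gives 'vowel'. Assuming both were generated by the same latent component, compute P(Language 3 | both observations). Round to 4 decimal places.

By Bayes' theorem, P(k | x) = π_k f_k(x) / Σ_j π_j f_j(x).
Since both observations come from the same component, the likelihood for component k is f_k(x₁)·f_k(x₂).
  L_1 = [0.13] × [0.22] = 0.0286
  L_2 = [0.16] × [0.25] = 0.04
  L_3 = [0.11] × [0.27] = 0.0297
Prior × likelihood for each component:
  π_1·L_1 = 0.22 × 0.0286 = 0.006292
  π_2·L_2 = 0.38 × 0.04 = 0.0152
  π_3·L_3 = 0.40 × 0.0297 = 0.01188
Marginal: 0.006292 + 0.0152 + 0.01188 = 0.033372
P(Language 3 | x) ≈ 0.3560

0.3560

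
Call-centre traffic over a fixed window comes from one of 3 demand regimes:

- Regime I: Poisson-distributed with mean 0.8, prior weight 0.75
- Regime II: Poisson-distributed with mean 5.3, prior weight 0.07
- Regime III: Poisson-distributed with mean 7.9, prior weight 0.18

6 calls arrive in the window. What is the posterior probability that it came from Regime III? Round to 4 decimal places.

0.6744

P(component k | x) = w_k·f_k(x) / marginal(x), where marginal(x) = Σ_j w_j·f_j(x).
Evaluate each component's likelihood at the observed value:
  f_I = 0.000163596
  f_II = 0.15366
  f_III = 0.125171
Weight by the priors:
  w_I·f_I = 0.75 × 0.000163596 = 0.000122697
  w_II·f_II = 0.07 × 0.15366 = 0.0107562
  w_III·f_III = 0.18 × 0.125171 = 0.0225308
Sum: 0.000122697 + 0.0107562 + 0.0225308 = 0.0334097
P(Regime III | x) ≈ 0.6744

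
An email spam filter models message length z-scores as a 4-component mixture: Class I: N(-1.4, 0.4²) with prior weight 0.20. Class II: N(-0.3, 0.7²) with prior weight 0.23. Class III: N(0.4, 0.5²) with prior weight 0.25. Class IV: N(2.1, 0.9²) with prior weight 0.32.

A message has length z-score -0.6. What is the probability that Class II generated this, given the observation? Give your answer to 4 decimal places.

Posterior ∝ prior × likelihood, so P(k | x) ∝ π_k f_k(x); normalise over all components.
Normal densities:
  L_I = (1/(0.4·√(2π)))·exp(−(-0.6−-1.4)²/(2·0.4²)) = 0.997356·exp(-2.00000) = 0.134977
  L_II = (1/(0.7·√(2π)))·exp(−(-0.6−-0.3)²/(2·0.7²)) = 0.569918·exp(-0.09184) = 0.51991
  L_III = (1/(0.5·√(2π)))·exp(−(-0.6−0.4)²/(2·0.5²)) = 0.797885·exp(-2.00000) = 0.107982
  L_IV = (1/(0.9·√(2π)))·exp(−(-0.6−2.1)²/(2·0.9²)) = 0.443269·exp(-4.50000) = 0.00492428
Weight by the priors:
  π_I·L_I = 0.20 × 0.134977 = 0.0269955
  π_II·L_II = 0.23 × 0.51991 = 0.119579
  π_III·L_III = 0.25 × 0.107982 = 0.0269955
  π_IV·L_IV = 0.32 × 0.00492428 = 0.00157577
Denominator: 0.0269955 + 0.119579 + 0.0269955 + 0.00157577 = 0.175146
Responsibility of Class II: 0.119579 / 0.175146 ≈ 0.6827

0.6827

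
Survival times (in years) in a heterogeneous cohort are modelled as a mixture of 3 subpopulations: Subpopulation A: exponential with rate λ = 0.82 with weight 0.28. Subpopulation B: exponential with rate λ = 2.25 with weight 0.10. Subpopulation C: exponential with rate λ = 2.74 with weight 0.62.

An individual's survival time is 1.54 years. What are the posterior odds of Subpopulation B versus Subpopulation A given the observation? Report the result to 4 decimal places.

0.1083

Only the two components matter; the odds are (π_i f_i(x)) / (π_j f_j(x)).
Component likelihoods at x = 1.54 years:
  L_A = 0.82·e^(−0.82·1.54) = 0.82·e^(−1.2628) = 0.231946
  L_B = 2.25·e^(−2.25·1.54) = 2.25·e^(−3.4650) = 0.0703643
  L_C = 2.74·e^(−2.74·1.54) = 2.74·e^(−4.2196) = 0.0402904
Posterior odds = (π_B·L_B) / (π_A·L_A) = (0.10·0.0703643) / (0.28·0.231946) = 0.00703643 / 0.0649449 ≈ 0.1083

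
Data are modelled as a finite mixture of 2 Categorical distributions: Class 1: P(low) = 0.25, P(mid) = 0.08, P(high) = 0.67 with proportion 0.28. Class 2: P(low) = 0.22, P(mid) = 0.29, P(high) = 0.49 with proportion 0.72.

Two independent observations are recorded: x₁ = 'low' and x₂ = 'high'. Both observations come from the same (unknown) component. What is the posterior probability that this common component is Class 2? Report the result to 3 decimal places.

P(component k | x) = P(Z=k)·f_k(x) / marginal(x), where marginal(x) = Σ_j P(Z=j)·f_j(x).
Since both observations come from the same component, the likelihood for component k is f_k(x₁)·f_k(x₂).
  f_1 = [0.25] × [0.67] = 0.1675
  f_2 = [0.22] × [0.49] = 0.1078
Unnormalised posteriors:
  P(Z=1)·f_1 = 0.28 × 0.1675 = 0.0469
  P(Z=2)·f_2 = 0.72 × 0.1078 = 0.077616
Normaliser: 0.0469 + 0.077616 = 0.124516
P(Class 2 | x₁,x₂) ≈ 0.623

0.623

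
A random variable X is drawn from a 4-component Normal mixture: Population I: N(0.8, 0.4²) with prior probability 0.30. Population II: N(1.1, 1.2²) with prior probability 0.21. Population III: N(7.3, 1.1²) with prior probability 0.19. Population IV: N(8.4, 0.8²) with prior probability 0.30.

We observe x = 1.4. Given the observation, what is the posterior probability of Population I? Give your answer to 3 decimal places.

The responsibility of component k is w_k f_k(x) divided by Σ_j w_j f_j(x).
Component likelihoods at x = 1.4:
  f_I = 0.323794
  f_II = 0.322223
  f_III = 2.05351e-07
  f_IV = 1.18164e-17
Weight by the priors:
  w_I·f_I = 0.30 × 0.323794 = 0.0971382
  w_II·f_II = 0.21 × 0.322223 = 0.0676669
  w_III·f_III = 0.19 × 2.05351e-07 = 3.90166e-08
  w_IV·f_IV = 0.30 × 1.18164e-17 = 3.54491e-18
Sum: 0.0971382 + 0.0676669 + 3.90166e-08 + 3.54491e-18 = 0.164805
So the posterior for Population I is 0.0971382 / 0.164805 ≈ 0.589.

0.589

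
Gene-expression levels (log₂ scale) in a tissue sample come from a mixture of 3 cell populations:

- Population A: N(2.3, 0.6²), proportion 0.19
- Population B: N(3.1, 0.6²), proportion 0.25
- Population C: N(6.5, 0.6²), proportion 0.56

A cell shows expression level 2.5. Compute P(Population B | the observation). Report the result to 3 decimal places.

By Bayes' theorem, P(k | x) = P(Z=k) f_k(x) / Σ_j P(Z=j) f_j(x).
Evaluate each component's likelihood at the observed value:
  f_A = (1/(0.6·√(2π)))·exp(−(2.5−2.3)²/(2·0.6²)) = 0.664904·exp(-0.05556) = 0.628972
  f_B = (1/(0.6·√(2π)))·exp(−(2.5−3.1)²/(2·0.6²)) = 0.664904·exp(-0.50000) = 0.403285
  f_C = (1/(0.6·√(2π)))·exp(−(2.5−6.5)²/(2·0.6²)) = 0.664904·exp(-22.22222) = 1.48515e-10
Weight by the priors:
  P(Z=A)·f_A = 0.19 × 0.628972 = 0.119505
  P(Z=B)·f_B = 0.25 × 0.403285 = 0.100821
  P(Z=C)·f_C = 0.56 × 1.48515e-10 = 8.31684e-11
Evidence: 0.119505 + 0.100821 + 8.31684e-11 = 0.220326
So the posterior for Population B is 0.100821 / 0.220326 ≈ 0.458.

0.458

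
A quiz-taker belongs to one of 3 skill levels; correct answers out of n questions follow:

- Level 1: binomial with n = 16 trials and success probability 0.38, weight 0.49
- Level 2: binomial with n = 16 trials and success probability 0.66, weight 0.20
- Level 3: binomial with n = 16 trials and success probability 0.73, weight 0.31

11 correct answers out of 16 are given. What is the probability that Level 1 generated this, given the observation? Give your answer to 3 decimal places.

0.044

Posterior ∝ prior × likelihood, so P(k | x) ∝ w_k f_k(x); normalise over all components.
Evaluate each component's likelihood at the observed value:
  p_1 = 0.00954686
  p_2 = 0.205428
  p_3 = 0.196631
Weight by the priors:
  w_1·p_1 = 0.49 × 0.00954686 = 0.00467796
  w_2·p_2 = 0.20 × 0.205428 = 0.0410857
  w_3·p_3 = 0.31 × 0.196631 = 0.0609557
Normaliser: 0.00467796 + 0.0410857 + 0.0609557 = 0.106719
So the posterior for Level 1 is 0.00467796 / 0.106719 ≈ 0.044.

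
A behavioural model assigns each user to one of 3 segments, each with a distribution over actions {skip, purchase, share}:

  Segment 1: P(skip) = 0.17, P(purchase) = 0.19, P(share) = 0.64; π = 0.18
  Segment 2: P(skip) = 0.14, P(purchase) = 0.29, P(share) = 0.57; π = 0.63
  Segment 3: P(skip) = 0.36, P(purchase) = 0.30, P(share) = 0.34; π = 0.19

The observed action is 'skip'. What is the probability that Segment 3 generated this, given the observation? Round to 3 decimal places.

0.365

Apply Bayes' rule: the posterior for each component is proportional to its prior times its likelihood at x.
Component likelihoods at x = 'skip':
  p_1 = P(skip | comp) = 0.17
  p_2 = P(skip | comp) = 0.14
  p_3 = P(skip | comp) = 0.36
Unnormalised posteriors:
  w_1·p_1 = 0.18 × 0.17 = 0.0306
  w_2·p_2 = 0.63 × 0.14 = 0.0882
  w_3·p_3 = 0.19 × 0.36 = 0.0684
Sum: 0.0306 + 0.0882 + 0.0684 = 0.1872
P(Segment 3 | x) ≈ 0.365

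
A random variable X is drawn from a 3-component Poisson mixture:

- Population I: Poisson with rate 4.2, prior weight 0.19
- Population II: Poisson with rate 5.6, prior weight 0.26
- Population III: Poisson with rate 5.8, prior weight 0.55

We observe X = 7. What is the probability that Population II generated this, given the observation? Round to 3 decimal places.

0.277

Posterior ∝ prior × likelihood, so P(k | x) ∝ π_k f_k(x); normalise over all components.
Poisson probabilities:
  p_I = 0.0685927
  p_II = 0.126717
  p_III = 0.132635
Unnormalised posteriors:
  π_I·p_I = 0.19 × 0.0685927 = 0.0130326
  π_II·p_II = 0.26 × 0.126717 = 0.0329465
  π_III·p_III = 0.55 × 0.132635 = 0.0729491
Denominator: 0.0130326 + 0.0329465 + 0.0729491 = 0.118928
P(Population II | the observation) = 0.0329465 / 0.118928 ≈ 0.277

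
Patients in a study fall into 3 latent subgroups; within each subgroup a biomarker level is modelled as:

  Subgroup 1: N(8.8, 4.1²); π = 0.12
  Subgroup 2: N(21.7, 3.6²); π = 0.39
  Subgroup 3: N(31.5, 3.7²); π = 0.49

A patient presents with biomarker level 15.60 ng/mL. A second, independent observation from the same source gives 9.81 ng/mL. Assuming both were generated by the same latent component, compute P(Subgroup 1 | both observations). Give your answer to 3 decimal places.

Apply Bayes' rule: the posterior for each component is proportional to its prior times its likelihood at x.
Since both observations come from the same component, the likelihood for component k is f_k(x₁)·f_k(x₂).
  L_1 = [0.0245929] × [0.094395] = 0.00232145
  L_2 = [0.0263722] × [0.000474123] = 1.25037e-05
  L_3 = [1.05366e-05] × [3.71925e-09] = 3.91883e-14
Prior × likelihood for each component:
  P(Z=1)·L_1 = 0.12 × 0.00232145 = 0.000278574
  P(Z=2)·L_2 = 0.39 × 1.25037e-05 = 4.87644e-06
  P(Z=3)·L_3 = 0.49 × 3.91883e-14 = 1.92023e-14
Evidence: 0.000278574 + 4.87644e-06 + 1.92023e-14 = 0.00028345
P(Subgroup 1 | x₁,x₂) ≈ 0.983

0.983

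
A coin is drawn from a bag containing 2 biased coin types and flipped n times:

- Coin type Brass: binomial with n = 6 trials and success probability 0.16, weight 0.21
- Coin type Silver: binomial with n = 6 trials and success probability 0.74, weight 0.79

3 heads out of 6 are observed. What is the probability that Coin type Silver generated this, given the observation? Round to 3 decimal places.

By Bayes' theorem, P(k | x) = P(Z=k) f_k(x) / Σ_j P(Z=j) f_j(x).
Evaluate each component's likelihood at the observed value:
  f_Brass = C(6,3)·0.16^3·0.84^3 = 20·0.004096·0.592704 = 0.0485543
  f_Silver = C(6,3)·0.74^3·0.26^3 = 20·0.405224·0.017576 = 0.142444
Prior × likelihood for each component:
  P(Z=Brass)·f_Brass = 0.21 × 0.0485543 = 0.0101964
  P(Z=Silver)·f_Silver = 0.79 × 0.142444 = 0.112531
Sum: 0.0101964 + 0.112531 = 0.122727
Responsibility of Coin type Silver: 0.112531 / 0.122727 ≈ 0.917

0.917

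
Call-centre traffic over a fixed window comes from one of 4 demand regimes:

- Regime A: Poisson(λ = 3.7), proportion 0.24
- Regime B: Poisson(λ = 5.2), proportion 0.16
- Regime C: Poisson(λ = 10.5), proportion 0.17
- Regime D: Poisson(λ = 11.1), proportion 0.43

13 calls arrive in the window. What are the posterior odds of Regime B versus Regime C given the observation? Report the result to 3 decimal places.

The posterior odds equal the prior odds times the likelihood ratio: (w_i/w_j)·(f_i(x)/f_j(x)).
Poisson probabilities:
  L_A = 9.67058e-05
  L_B = 0.00180066
  L_C = 0.0833851
  L_D = 0.0942431
0.000288106 / 0.0141755 ≈ 0.020

0.020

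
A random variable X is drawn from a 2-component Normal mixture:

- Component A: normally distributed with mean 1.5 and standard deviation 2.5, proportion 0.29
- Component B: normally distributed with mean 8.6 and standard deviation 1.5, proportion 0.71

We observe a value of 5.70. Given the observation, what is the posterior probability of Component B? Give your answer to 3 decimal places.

P(component k | x) = π_k·f_k(x) / marginal(x), where marginal(x) = Σ_j π_j·f_j(x).
Evaluate each component's likelihood at the observed value:
  p_A = (1/(2.5·√(2π)))·exp(−(5.70−1.5)²/(2·2.5²)) = 0.159577·exp(-1.41120) = 0.0389129
  p_B = (1/(1.5·√(2π)))·exp(−(5.70−8.6)²/(2·1.5²)) = 0.265962·exp(-1.86889) = 0.0410365
Prior × likelihood for each component:
  π_A·p_A = 0.29 × 0.0389129 = 0.0112847
  π_B·p_B = 0.71 × 0.0410365 = 0.0291359
Marginal: 0.0112847 + 0.0291359 = 0.0404207
P(Component B | x) = 0.0291359 / 0.0404207 ≈ 0.721

0.721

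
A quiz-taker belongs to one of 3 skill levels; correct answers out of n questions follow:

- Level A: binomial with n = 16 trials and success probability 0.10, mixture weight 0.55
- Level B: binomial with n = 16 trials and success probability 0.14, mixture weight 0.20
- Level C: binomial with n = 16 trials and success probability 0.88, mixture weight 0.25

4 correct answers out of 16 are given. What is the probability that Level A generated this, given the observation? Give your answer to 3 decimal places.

P(component k | x) = π_k·f_k(x) / marginal(x), where marginal(x) = Σ_j π_j·f_j(x).
Component likelihoods at x = 4 correct answers out of 16:
  p_A = C(16,4)·0.10^4·0.90^12 = 1820·0.0001·0.28243 = 0.0514022
  p_B = C(16,4)·0.14^4·0.86^12 = 1820·0.00038416·0.163675 = 0.114437
  p_C = C(16,4)·0.88^4·0.12^12 = 1820·0.599695·8.9161e-12 = 9.73144e-09
Weight by the priors:
  π_A·p_A = 0.55 × 0.0514022 = 0.0282712
  π_B·p_B = 0.20 × 0.114437 = 0.0228873
  π_C·p_C = 0.25 × 9.73144e-09 = 2.43286e-09
Marginal: 0.0282712 + 0.0228873 + 2.43286e-09 = 0.0511585
P(Level A | the observation) ≈ 0.553

0.553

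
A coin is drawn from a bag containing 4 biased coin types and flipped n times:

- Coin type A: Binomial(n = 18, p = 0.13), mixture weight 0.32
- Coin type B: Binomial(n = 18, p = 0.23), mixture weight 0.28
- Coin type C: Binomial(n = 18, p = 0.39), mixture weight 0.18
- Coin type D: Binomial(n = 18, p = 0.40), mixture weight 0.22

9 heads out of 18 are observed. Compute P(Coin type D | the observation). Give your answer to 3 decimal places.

P(component k | x) = π_k·f_k(x) / marginal(x), where marginal(x) = Σ_j π_j·f_j(x).
Binomial probabilities:
  p_A = C(18,9)·0.13^9·0.87^9 = 48620·1.06045e-08·0.285544 = 0.000147224
  p_B = C(18,9)·0.23^9·0.77^9 = 48620·1.80115e-06·0.0951517 = 0.00833263
  p_C = C(18,9)·0.39^9·0.61^9 = 48620·0.000208728·0.0116941 = 0.118677
  p_D = C(18,9)·0.40^9·0.60^9 = 48620·0.000262144·0.0100777 = 0.128445
Prior × likelihood for each component:
  π_A·p_A = 0.32 × 0.000147224 = 4.71117e-05
  π_B·p_B = 0.28 × 0.00833263 = 0.00233314
  π_C·p_C = 0.18 × 0.118677 = 0.0213618
  π_D·p_D = 0.22 × 0.128445 = 0.0282578
Normaliser: 4.71117e-05 + 0.00233314 + 0.0213618 + 0.0282578 = 0.0519999
So the posterior for Coin type D is 0.0282578 / 0.0519999 ≈ 0.543.

0.543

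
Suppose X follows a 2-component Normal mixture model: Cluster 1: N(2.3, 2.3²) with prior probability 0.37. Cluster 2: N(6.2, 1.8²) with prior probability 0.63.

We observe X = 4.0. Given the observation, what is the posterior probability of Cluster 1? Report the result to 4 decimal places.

By Bayes' theorem, P(k | x) = P(Z=k) f_k(x) / Σ_j P(Z=j) f_j(x).
Normal densities:
  p_1 = (1/(2.3·√(2π)))·exp(−(4.0−2.3)²/(2·2.3²)) = 0.173453·exp(-0.27316) = 0.131993
  p_2 = (1/(1.8·√(2π)))·exp(−(4.0−6.2)²/(2·1.8²)) = 0.221635·exp(-0.74691) = 0.105016
Weight by the priors:
  P(Z=1)·p_1 = 0.37 × 0.131993 = 0.0488375
  P(Z=2)·p_2 = 0.63 × 0.105016 = 0.0661603
Evidence: 0.0488375 + 0.0661603 = 0.114998
Responsibility of Cluster 1: 0.0488375 / 0.114998 ≈ 0.4247

0.4247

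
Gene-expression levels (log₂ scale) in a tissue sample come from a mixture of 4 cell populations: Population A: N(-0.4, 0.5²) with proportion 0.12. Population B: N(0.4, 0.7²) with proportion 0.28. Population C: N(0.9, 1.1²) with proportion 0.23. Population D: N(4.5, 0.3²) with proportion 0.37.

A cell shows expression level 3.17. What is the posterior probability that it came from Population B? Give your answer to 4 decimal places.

0.0063

The responsibility of component k is w_k f_k(x) divided by Σ_j w_j f_j(x).
Evaluate each component's likelihood at the observed value:
  p_A = (1/(0.5·√(2π)))·exp(−(3.17−-0.4)²/(2·0.5²)) = 0.797885·exp(-25.48980) = 6.78986e-12
  p_B = (1/(0.7·√(2π)))·exp(−(3.17−0.4)²/(2·0.7²)) = 0.569918·exp(-7.82949) = 0.000226729
  p_C = (1/(1.1·√(2π)))·exp(−(3.17−0.9)²/(2·1.1²)) = 0.362675·exp(-2.12930) = 0.0431296
  p_D = (1/(0.3·√(2π)))·exp(−(3.17−4.5)²/(2·0.3²)) = 1.329808·exp(-9.82722) = 7.17597e-05
Multiply by the mixture weights:
  w_A·p_A = 0.12 × 6.78986e-12 = 8.14783e-13
  w_B·p_B = 0.28 × 0.000226729 = 6.34842e-05
  w_C·p_C = 0.23 × 0.0431296 = 0.0099198
  w_D·p_D = 0.37 × 7.17597e-05 = 2.65511e-05
Denominator: 8.14783e-13 + 6.34842e-05 + 0.0099198 + 2.65511e-05 = 0.0100098
So the posterior for Population B is 6.34842e-05 / 0.0100098 ≈ 0.0063.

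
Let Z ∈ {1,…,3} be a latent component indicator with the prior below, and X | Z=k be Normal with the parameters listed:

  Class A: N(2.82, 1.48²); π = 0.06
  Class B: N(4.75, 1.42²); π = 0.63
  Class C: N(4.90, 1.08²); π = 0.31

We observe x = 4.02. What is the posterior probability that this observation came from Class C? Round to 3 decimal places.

P(component k | x) = w_k·f_k(x) / marginal(x), where marginal(x) = Σ_j w_j·f_j(x).
Evaluate each component's likelihood at the observed value:
  f_A = 0.194041
  f_B = 0.246169
  f_C = 0.265044
Prior × likelihood for each component:
  w_A·f_A = 0.06 × 0.194041 = 0.0116424
  w_B·f_B = 0.63 × 0.246169 = 0.155086
  w_C·f_C = 0.31 × 0.265044 = 0.0821635
Evidence: 0.0116424 + 0.155086 + 0.0821635 = 0.248892
P(Class C | x) = 0.0821635 / 0.248892 ≈ 0.330

0.330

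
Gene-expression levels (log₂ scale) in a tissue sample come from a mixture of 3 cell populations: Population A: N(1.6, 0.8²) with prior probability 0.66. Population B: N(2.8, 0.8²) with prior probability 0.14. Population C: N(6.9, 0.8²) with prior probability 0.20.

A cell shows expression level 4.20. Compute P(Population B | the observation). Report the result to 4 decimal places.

The responsibility of component k is P(Z=k) f_k(x) divided by Σ_j P(Z=j) f_j(x).
Component likelihoods at x = 4.20:
  f_A = 0.00253631
  f_B = 0.107847
  f_C = 0.0016764
Unnormalised posteriors:
  P(Z=A)·f_A = 0.66 × 0.00253631 = 0.00167396
  P(Z=B)·f_B = 0.14 × 0.107847 = 0.0150985
  P(Z=C)·f_C = 0.20 × 0.0016764 = 0.00033528
Marginal: 0.00167396 + 0.0150985 + 0.00033528 = 0.0171078
P(Population B | 4.20) = 0.0150985 / 0.0171078 ≈ 0.8826

0.8826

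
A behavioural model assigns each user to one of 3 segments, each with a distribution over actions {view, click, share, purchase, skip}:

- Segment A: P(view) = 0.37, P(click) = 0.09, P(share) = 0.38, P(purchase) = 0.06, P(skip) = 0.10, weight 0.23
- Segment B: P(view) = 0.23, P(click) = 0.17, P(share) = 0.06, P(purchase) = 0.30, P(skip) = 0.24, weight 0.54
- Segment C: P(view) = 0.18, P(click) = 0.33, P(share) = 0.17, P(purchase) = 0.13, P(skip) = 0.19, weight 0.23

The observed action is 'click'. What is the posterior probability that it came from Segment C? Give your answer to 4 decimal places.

Apply Bayes' rule: the posterior for each component is proportional to its prior times its likelihood at x.
Component likelihoods at x = 'click':
  L_A = 0.09
  L_B = 0.17
  L_C = 0.33
Weight by the priors:
  w_A·L_A = 0.23 × 0.09 = 0.0207
  w_B·L_B = 0.54 × 0.17 = 0.0918
  w_C·L_C = 0.23 × 0.33 = 0.0759
Denominator: 0.0207 + 0.0918 + 0.0759 = 0.1884
P(Segment C | x) = 0.0759 / 0.1884 ≈ 0.4029

0.4029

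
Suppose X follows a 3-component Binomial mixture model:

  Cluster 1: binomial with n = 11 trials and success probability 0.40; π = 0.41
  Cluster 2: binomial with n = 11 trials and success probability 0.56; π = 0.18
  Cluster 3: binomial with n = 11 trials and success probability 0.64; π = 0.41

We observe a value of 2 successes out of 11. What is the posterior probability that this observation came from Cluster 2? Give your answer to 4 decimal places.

0.0489

Posterior ∝ prior × likelihood, so P(k | x) ∝ π_k f_k(x); normalise over all components.
Binomial probabilities:
  L_1 = 0.0886837
  L_2 = 0.0106614
  L_3 = 0.00228794
Unnormalised posteriors:
  π_1·L_1 = 0.41 × 0.0886837 = 0.0363603
  π_2·L_2 = 0.18 × 0.0106614 = 0.00191905
  π_3·L_3 = 0.41 × 0.00228794 = 0.000938057
Evidence: 0.0363603 + 0.00191905 + 0.000938057 = 0.0392174
P(Cluster 2 | 2 successes out of 11) ≈ 0.0489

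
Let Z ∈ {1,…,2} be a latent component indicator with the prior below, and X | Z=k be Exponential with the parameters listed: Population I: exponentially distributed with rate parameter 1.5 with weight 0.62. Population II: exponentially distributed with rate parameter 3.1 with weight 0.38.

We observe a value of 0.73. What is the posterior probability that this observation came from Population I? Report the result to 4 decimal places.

0.7174

Apply Bayes' rule: the posterior for each component is proportional to its prior times its likelihood at x.
Exponential densities:
  p_I = 0.501809
  p_II = 0.322517
Unnormalised posteriors:
  π_I·p_I = 0.62 × 0.501809 = 0.311122
  π_II·p_II = 0.38 × 0.322517 = 0.122557
Sum: 0.311122 + 0.122557 = 0.433678
P(Population I | 0.73) = 0.311122 / 0.433678 ≈ 0.7174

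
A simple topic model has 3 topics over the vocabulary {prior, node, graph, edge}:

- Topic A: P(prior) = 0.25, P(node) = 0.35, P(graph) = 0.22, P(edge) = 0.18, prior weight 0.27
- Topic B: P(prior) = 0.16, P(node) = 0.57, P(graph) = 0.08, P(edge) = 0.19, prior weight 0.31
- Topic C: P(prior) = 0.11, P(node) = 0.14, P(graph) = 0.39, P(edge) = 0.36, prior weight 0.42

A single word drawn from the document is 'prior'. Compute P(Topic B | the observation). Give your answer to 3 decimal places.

By Bayes' theorem, P(k | x) = π_k f_k(x) / Σ_j π_j f_j(x).
Component likelihoods at x = 'prior':
  L_A = 0.25
  L_B = 0.16
  L_C = 0.11
Multiply by the mixture weights:
  π_A·L_A = 0.27 × 0.25 = 0.0675
  π_B·L_B = 0.31 × 0.16 = 0.0496
  π_C·L_C = 0.42 × 0.11 = 0.0462
Evidence: 0.0675 + 0.0496 + 0.0462 = 0.1633
So the posterior for Topic B is 0.0496 / 0.1633 ≈ 0.304.

0.304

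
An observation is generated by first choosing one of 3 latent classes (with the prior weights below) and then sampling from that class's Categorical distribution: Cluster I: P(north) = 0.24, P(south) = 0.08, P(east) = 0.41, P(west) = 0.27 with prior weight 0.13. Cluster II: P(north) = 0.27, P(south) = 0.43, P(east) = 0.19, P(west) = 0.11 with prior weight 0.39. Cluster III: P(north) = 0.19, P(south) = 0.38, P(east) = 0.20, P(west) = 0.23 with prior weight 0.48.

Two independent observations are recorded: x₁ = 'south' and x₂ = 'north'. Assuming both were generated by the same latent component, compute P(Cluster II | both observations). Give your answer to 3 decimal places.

Posterior ∝ prior × likelihood, so P(k | x) ∝ π_k f_k(x); normalise over all components.
Since both observations come from the same component, the likelihood for component k is f_k(x₁)·f_k(x₂).
  p_I = [0.08] × [0.24] = 0.0192
  p_II = [0.43] × [0.27] = 0.1161
  p_III = [0.38] × [0.19] = 0.0722
Prior × likelihood for each component:
  π_I·p_I = 0.13 × 0.0192 = 0.002496
  π_II·p_II = 0.39 × 0.1161 = 0.045279
  π_III·p_III = 0.48 × 0.0722 = 0.034656
Normaliser: 0.002496 + 0.045279 + 0.034656 = 0.082431
So the posterior for Cluster II is 0.045279 / 0.082431 ≈ 0.549.

0.549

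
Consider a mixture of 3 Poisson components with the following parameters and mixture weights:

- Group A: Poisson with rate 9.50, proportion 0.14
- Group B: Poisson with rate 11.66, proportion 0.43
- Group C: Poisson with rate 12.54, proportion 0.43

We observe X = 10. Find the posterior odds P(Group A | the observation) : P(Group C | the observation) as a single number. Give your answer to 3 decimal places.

Posterior odds = (π_i f_i(x)) / (π_j f_j(x)); the normalising sum cancels.
Poisson probabilities:
  p_A = e^(−9.50)·9.50^10/10! = 0.123502
  p_B = e^(−11.66)·11.66^10/10! = 0.110497
  p_C = e^(−12.54)·12.54^10/10! = 0.0948767
Odds = (0.14/0.43) × (0.123502/0.0948767) = 0.325581 × 1.30172 ≈ 0.424

0.424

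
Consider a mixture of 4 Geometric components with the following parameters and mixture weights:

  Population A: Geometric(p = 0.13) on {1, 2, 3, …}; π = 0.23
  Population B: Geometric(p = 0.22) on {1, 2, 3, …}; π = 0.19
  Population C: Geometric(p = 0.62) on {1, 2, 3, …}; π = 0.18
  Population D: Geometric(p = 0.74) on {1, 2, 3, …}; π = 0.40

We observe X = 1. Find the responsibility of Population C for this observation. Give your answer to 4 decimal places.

P(component k | x) = π_k·f_k(x) / marginal(x), where marginal(x) = Σ_j π_j·f_j(x).
Component likelihoods at x = 1:
  L_A = 0.13·(1−0.13)^0 = 0.13·1 = 0.13
  L_B = 0.22·(1−0.22)^0 = 0.22·1 = 0.22
  L_C = 0.62·(1−0.62)^0 = 0.62·1 = 0.62
  L_D = 0.74·(1−0.74)^0 = 0.74·1 = 0.74
Prior × likelihood for each component:
  π_A·L_A = 0.23 × 0.13 = 0.0299
  π_B·L_B = 0.19 × 0.22 = 0.0418
  π_C·L_C = 0.18 × 0.62 = 0.1116
  π_D·L_D = 0.40 × 0.74 = 0.296
Evidence: 0.0299 + 0.0418 + 0.1116 + 0.296 = 0.4793
Responsibility of Population C: 0.1116 / 0.4793 ≈ 0.2328

0.2328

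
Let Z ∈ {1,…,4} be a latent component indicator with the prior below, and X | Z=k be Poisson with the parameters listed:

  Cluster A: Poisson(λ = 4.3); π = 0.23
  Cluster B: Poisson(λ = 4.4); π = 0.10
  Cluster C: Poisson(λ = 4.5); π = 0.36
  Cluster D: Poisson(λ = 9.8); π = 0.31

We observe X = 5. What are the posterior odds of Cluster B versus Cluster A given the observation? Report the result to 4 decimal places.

0.4413

Only the two components matter; the odds are (w_i f_i(x)) / (w_j f_j(x)).
Evaluate each component's likelihood at the observed value:
  f_A = 0.166224
  f_B = 0.168728
  f_C = 0.170827
  f_D = 0.0417699
0.0168728 / 0.0382316 ≈ 0.4413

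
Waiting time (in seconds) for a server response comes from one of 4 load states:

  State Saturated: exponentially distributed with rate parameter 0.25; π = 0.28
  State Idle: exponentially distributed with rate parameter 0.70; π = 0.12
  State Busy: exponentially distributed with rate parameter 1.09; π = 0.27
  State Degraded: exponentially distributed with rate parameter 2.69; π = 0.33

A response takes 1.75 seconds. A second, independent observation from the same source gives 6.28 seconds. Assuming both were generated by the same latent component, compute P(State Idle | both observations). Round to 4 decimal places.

By Bayes' theorem, P(k | x) = π_k f_k(x) / Σ_j π_j f_j(x).
Since both observations come from the same component, the likelihood for component k is f_k(x₁)·f_k(x₂).
  f_Saturated = [0.25·e^(−0.25·1.75) = 0.25·e^(−0.4375) = 0.161412] × [0.0520113] = 0.00839525
  f_Idle = [0.70·e^(−0.70·1.75) = 0.70·e^(−1.2250) = 0.20563] × [0.00862858] = 0.0017743
  f_Busy = [1.09·e^(−1.09·1.75) = 1.09·e^(−1.9075) = 0.161812] × [0.00116036] = 0.00018776
  f_Degraded = [2.69·e^(−2.69·1.75) = 2.69·e^(−4.7075) = 0.0242835] × [1.23916e-07] = 3.00912e-09
Prior × likelihood for each component:
  π_Saturated·f_Saturated = 0.28 × 0.00839525 = 0.00235067
  π_Idle·f_Idle = 0.12 × 0.0017743 = 0.000212916
  π_Busy·f_Busy = 0.27 × 0.00018776 = 5.06953e-05
  π_Degraded·f_Degraded = 0.33 × 3.00912e-09 = 9.9301e-10
Marginal: 0.00235067 + 0.000212916 + 5.06953e-05 + 9.9301e-10 = 0.00261428
P(State Idle | x) ≈ 0.0814

0.0814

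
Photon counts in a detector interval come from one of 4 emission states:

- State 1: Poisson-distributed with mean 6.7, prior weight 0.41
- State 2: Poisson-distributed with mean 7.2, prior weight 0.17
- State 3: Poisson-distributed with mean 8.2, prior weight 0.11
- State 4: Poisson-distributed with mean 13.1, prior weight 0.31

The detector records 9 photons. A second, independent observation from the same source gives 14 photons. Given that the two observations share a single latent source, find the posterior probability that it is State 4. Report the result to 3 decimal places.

P(component k | x) = π_k·f_k(x) / marginal(x), where marginal(x) = Σ_j π_j·f_j(x).
Since both observations come from the same component, the likelihood for component k is f_k(x₁)·f_k(x₂).
  f_1 = [0.0922863] × [0.0051864] = 0.000478633
  f_2 = [0.106982] × [0.00861641] = 0.000921797
  f_3 = [0.126866] × [0.0195781] = 0.00248381
  f_4 = [0.0640355] × [0.102833] = 0.00658496
Weight by the priors:
  π_1·f_1 = 0.41 × 0.000478633 = 0.00019624
  π_2·f_2 = 0.17 × 0.000921797 = 0.000156706
  π_3·f_3 = 0.11 × 0.00248381 = 0.000273219
  π_4·f_4 = 0.31 × 0.00658496 = 0.00204134
Normaliser: 0.00019624 + 0.000156706 + 0.000273219 + 0.00204134 = 0.0026675
Responsibility of State 4: 0.00204134 / 0.0026675 ≈ 0.765

0.765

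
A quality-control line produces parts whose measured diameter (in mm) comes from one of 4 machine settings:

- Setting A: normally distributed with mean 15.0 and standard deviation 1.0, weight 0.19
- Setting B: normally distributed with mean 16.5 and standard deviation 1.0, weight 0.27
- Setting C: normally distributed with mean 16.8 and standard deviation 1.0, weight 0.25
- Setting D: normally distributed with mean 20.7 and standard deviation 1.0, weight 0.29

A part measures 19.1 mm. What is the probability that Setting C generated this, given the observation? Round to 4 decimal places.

P(component k | x) = π_k·f_k(x) / marginal(x), where marginal(x) = Σ_j π_j·f_j(x).
Evaluate each component's likelihood at the observed value:
  f_A = 8.92617e-05
  f_B = 0.013583
  f_C = 0.028327
  f_D = 0.110921
Weight by the priors:
  π_A·f_A = 0.19 × 8.92617e-05 = 1.69597e-05
  π_B·f_B = 0.27 × 0.013583 = 0.0036674
  π_C·f_C = 0.25 × 0.028327 = 0.00708176
  π_D·f_D = 0.29 × 0.110921 = 0.032167
Denominator: 1.69597e-05 + 0.0036674 + 0.00708176 + 0.032167 = 0.0429332
Responsibility of Setting C: 0.00708176 / 0.0429332 ≈ 0.1649

0.1649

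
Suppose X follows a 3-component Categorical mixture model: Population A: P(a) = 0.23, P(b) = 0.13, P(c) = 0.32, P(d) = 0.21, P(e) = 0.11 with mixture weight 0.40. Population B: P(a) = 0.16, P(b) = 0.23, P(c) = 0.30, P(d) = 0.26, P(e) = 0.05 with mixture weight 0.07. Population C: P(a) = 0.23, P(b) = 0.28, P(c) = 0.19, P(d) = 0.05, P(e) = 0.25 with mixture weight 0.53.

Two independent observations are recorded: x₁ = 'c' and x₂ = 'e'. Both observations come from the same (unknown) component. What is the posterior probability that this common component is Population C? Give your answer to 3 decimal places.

0.625

By Bayes' theorem, P(k | x) = π_k f_k(x) / Σ_j π_j f_j(x).
Since both observations come from the same component, the likelihood for component k is f_k(x₁)·f_k(x₂).
  p_A = [P(c | comp) = 0.32] × [0.11] = 0.0352
  p_B = [P(c | comp) = 0.30] × [0.05] = 0.015
  p_C = [P(c | comp) = 0.19] × [0.25] = 0.0475
Unnormalised posteriors:
  π_A·p_A = 0.40 × 0.0352 = 0.01408
  π_B·p_B = 0.07 × 0.015 = 0.00105
  π_C·p_C = 0.53 × 0.0475 = 0.025175
Evidence: 0.01408 + 0.00105 + 0.025175 = 0.040305
Responsibility of Population C: 0.025175 / 0.040305 ≈ 0.625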